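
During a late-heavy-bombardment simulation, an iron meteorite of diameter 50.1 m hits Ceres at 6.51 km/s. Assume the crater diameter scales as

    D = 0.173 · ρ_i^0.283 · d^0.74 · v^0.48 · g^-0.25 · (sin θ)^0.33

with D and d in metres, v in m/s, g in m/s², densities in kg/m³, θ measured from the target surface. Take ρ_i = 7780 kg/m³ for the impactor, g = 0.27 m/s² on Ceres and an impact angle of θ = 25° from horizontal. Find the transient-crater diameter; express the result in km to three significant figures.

In SI units: v = 6510 m/s.
ρ_i^0.283 = 7780^0.283 = 12.62
d^0.74 = 50.1^0.74 = 18.11
v^0.48 = 6510^0.48 = 67.69
g^-0.25 = 0.27^-0.25 = 1.387
(sin 25°)^0.33 = 0.4226^0.33 = 0.7526
D = 0.173 × 12.62 × 18.11 × 67.69 × 1.387 × 0.7526 = 2794 m
   = 2.794 km

D ≈ 2.79 km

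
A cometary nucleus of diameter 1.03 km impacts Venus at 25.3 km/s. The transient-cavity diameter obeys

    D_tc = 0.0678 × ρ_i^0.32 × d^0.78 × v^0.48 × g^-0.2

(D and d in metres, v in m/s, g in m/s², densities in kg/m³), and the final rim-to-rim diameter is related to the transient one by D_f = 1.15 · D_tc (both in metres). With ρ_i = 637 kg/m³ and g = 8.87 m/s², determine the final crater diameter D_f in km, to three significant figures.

D_f ≈ 11.6 km

In SI: d = 1030 m, v = 25300 m/s.
ρ_i^0.32 = 637^0.32 = 7.894
d^0.78 = 1030^0.78 = 223.9
v^0.48 = 25300^0.48 = 129.9
g^-0.2 = 8.87^-0.2 = 0.6463
D_tc = 0.0678 × 7.894 × 223.9 × 129.9 × 0.6463 = 10060 m
D_f = 1.15 × 10060 = 11569 m
     = 11.57 km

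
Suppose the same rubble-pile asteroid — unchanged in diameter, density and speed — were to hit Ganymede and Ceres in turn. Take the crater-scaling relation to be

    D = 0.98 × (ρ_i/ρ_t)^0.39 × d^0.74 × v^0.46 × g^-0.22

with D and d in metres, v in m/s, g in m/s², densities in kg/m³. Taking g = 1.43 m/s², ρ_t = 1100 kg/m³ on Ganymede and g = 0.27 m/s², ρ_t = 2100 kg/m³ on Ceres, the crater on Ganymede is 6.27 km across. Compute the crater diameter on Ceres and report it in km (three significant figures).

The impactor-only factors (d, v, ρ_i) cancel in the ratio, leaving D_Ceres/D_Ganymede = (g_Ceres/g_Ganymede)^-0.22 · (ρ_t,Ganymede/ρ_t,Ceres)^0.39.
(0.27/1.43)^-0.22 = 0.1888^-0.22 = 1.443
(1100/2100)^0.39 = 0.5238^0.39 = 0.7771
Ratio = 1.443 × 0.7771 = 1.121
D_Ceres = 1.121 × 6.27 km = 7.03 km

D ≈ 7.03 km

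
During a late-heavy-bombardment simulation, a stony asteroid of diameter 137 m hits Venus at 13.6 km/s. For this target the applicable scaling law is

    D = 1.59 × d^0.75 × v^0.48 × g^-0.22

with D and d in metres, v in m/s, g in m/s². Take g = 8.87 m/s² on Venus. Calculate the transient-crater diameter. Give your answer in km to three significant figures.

D ≈ 3.80 km

In SI units: v = 13600 m/s.
d^0.75 = 137^0.75 = 40.04
v^0.48 = 13600^0.48 = 96.40
g^-0.22 = 8.87^-0.22 = 0.6187
D = 1.59 × 40.04 × 96.40 × 0.6187 = 3797 m
   = 3.797 km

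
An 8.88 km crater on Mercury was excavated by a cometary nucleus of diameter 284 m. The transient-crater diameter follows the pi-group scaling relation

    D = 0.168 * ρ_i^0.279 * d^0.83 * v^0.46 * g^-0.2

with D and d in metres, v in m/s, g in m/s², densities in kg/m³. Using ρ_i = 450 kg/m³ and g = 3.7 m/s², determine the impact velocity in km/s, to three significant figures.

v ≈ 30.1 km/s

Rearranging for v: v = [D / (0.168 · 450^0.279 · 284^0.83 · 3.7^-0.2)]^(1/0.46).
D = 8880 m.
450^0.279 = 5.499
284^0.83 = 108.7
3.7^-0.2 = 0.7698
Denominator = 0.168 × 5.499 × 108.7 × 0.7698 = 77.30
D / 77.30 = 8880 / 77.30 = 114.9
v = 114.9^(1/0.46) = 114.9^2.1739 = 30125 m/s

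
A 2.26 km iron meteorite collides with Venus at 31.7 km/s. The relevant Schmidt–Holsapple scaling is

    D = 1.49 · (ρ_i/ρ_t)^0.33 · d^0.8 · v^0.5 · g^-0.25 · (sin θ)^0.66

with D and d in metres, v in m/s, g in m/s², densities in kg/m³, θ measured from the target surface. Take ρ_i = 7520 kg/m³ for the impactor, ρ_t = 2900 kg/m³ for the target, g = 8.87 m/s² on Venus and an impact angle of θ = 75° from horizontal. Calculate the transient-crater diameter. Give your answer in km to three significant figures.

In SI units: d = 2260 m, v = 31700 m/s.
(ρ_i/ρ_t)^0.33 = (7520/2900)^0.33 = 1.369
d^0.8 = 2260^0.8 = 482.3
v^0.5 = 31700^0.5 = 178.0
g^-0.25 = 8.87^-0.25 = 0.5795
(sin 75°)^0.66 = 0.9659^0.66 = 0.9774
D = 1.49 × 1.369 × 482.3 × 178.0 × 0.5795 × 0.9774 = 99187 m
   = 99.19 km

D ≈ 99.2 km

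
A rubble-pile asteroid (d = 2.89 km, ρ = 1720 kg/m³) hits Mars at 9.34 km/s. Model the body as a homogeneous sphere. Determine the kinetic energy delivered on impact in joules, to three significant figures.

d = 2890 m; v = 9340 m/s.
Mass m = (π/6) ρ d³ = (π/6) × 1720 × (2890)³ = 2.174 × 10^13 kg
E = ½ m v² = 0.5 × 2.174 × 10^13 × (9340)² = 9.483 × 10^20 J

E ≈ 9.48 × 10^20 J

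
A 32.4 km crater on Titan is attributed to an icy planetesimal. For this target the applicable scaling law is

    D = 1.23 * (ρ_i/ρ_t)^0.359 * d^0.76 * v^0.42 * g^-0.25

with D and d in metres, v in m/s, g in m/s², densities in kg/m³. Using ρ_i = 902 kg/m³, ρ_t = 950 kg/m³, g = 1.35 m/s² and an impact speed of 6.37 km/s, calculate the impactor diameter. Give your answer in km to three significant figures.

Rearranging for d: d = [D / (1.23 · (902/950)^0.359 · 6370^0.42 · 1.35^-0.25)]^(1/0.76).
D = 32400 m.
(902/950)^0.359 = 0.9816
6370^0.42 = 39.60
1.35^-0.25 = 0.9277
Denominator = 1.23 × 0.9816 × 39.60 × 0.9277 = 44.35
D / 44.35 = 32400 / 44.35 = 730.6
d = 730.6^(1/0.76) = 730.6^1.3158 = 5862 m

d ≈ 5.86 km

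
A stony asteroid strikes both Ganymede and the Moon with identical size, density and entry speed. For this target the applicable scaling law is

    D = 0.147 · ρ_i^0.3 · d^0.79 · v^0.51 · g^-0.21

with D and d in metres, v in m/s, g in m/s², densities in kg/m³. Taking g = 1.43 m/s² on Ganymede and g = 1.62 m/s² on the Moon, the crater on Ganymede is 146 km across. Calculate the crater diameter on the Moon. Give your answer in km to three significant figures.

D ≈ 142 km

All impactor-dependent factors cancel in the ratio, leaving D_Moon/D_Ganymede = (g_Moon/g_Ganymede)^-0.21.
(1.62/1.43)^-0.21 = 1.133^-0.21 = 0.9741
D_Moon = 0.9741 × 146 km = 142 km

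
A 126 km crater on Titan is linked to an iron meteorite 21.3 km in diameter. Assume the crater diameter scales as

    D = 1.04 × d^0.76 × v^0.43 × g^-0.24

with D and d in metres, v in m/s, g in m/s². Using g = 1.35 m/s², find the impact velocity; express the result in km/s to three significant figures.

Rearranging for v: v = [D / (1.04 · 21300^0.76 · 1.35^-0.24)]^(1/0.43).
D = 126000 m.
21300^0.76 = 1948
1.35^-0.24 = 0.9305
Denominator = 1.04 × 1948 × 0.9305 = 1885
D / 1885 = 126000 / 1885 = 66.84
v = 66.84^(1/0.43) = 66.84^2.3256 = 17551 m/s

v ≈ 17.6 km/s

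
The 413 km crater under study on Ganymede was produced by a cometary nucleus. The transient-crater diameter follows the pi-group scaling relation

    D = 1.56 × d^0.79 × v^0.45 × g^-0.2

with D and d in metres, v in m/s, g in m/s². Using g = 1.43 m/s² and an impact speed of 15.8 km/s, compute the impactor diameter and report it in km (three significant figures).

Rearranging for d: d = [D / (1.56 · 15800^0.45 · 1.43^-0.2)]^(1/0.79).
D = 413000 m.
15800^0.45 = 77.52
1.43^-0.2 = 0.9310
Denominator = 1.56 × 77.52 × 0.9310 = 112.6
D / 112.6 = 413000 / 112.6 = 3668
d = 3668^(1/0.79) = 3668^1.2658 = 32498 m

d ≈ 32.5 km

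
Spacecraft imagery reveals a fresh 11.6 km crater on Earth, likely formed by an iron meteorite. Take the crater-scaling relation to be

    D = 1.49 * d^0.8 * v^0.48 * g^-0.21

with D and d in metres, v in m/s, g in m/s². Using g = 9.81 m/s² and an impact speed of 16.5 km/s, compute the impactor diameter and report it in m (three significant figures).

Rearranging for d: d = [D / (1.49 · 16500^0.48 · 9.81^-0.21)]^(1/0.8).
D = 11600 m.
16500^0.48 = 105.8
9.81^-0.21 = 0.6191
Denominator = 1.49 × 105.8 × 0.6191 = 97.60
D / 97.60 = 11600 / 97.60 = 118.9
d = 118.9^(1/0.8) = 118.9^1.25 = 392.6 m

d ≈ 393 m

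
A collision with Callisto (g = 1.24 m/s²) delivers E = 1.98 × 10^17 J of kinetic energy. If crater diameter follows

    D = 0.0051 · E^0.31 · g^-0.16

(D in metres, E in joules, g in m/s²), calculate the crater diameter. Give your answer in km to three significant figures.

D ≈ 1.13 km

E^0.31 = (1.98 × 10^17)^0.31 = 2.301 × 10^5
g^-0.16 = 1.24^-0.16 = 0.9662
D = 0.0051 × 2.301 × 10^5 × 0.9662 = 1134 m
   = 1.134 km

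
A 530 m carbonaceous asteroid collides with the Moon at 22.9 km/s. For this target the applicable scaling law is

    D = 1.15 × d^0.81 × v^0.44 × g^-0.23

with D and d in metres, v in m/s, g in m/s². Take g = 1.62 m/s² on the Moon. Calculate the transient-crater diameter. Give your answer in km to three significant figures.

D ≈ 13.7 km

In SI units: v = 22900 m/s.
d^0.81 = 530^0.81 = 160.9
v^0.44 = 22900^0.44 = 82.86
g^-0.23 = 1.62^-0.23 = 0.8950
D = 1.15 × 160.9 × 82.86 × 0.8950 = 13722 m
   = 13.72 km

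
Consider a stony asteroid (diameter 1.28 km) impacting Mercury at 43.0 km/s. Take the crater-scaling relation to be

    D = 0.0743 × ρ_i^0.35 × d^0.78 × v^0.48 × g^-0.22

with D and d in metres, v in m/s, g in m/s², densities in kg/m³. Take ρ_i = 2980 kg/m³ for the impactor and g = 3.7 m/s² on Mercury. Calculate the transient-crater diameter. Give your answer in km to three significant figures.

In SI units: d = 1280 m, v = 43000 m/s.
ρ_i^0.35 = 2980^0.35 = 16.44
d^0.78 = 1280^0.78 = 265.2
v^0.48 = 43000^0.48 = 167.5
g^-0.22 = 3.7^-0.22 = 0.7499
D = 0.0743 × 16.44 × 265.2 × 167.5 × 0.7499 = 40689 m
   = 40.69 km

D ≈ 40.7 km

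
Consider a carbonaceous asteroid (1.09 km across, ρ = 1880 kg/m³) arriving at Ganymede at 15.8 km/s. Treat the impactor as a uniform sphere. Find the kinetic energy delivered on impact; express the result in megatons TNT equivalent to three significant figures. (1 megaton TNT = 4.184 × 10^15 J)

E ≈ 38000 Mt TNT

d = 1090 m; v = 15800 m/s.
Mass m = (π/6) ρ d³ = (π/6) × 1880 × (1090)³ = 1.275 × 10^12 kg
E = ½ m v² = 0.5 × 1.275 × 10^12 × (15800)² = 1.591 × 10^20 J
   = 1.591 × 10^20 / 4.184×10^15 = 38026 Mt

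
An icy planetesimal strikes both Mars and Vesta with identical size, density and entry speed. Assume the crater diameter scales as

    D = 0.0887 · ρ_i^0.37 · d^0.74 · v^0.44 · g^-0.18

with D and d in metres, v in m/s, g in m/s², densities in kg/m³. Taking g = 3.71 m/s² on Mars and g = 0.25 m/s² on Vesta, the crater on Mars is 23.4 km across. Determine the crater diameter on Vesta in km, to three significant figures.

D ≈ 38.0 km

All impactor-dependent factors cancel in the ratio, leaving D_Vesta/D_Mars = (g_Vesta/g_Mars)^-0.18.
(0.25/3.71)^-0.18 = 0.06739^-0.18 = 1.625
D_Vesta = 1.625 × 23.4 km = 38.0 km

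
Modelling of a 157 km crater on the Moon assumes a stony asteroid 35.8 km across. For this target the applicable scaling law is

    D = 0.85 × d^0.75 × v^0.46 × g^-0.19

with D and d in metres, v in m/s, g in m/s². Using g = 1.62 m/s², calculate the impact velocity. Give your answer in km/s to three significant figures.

v ≈ 12.9 km/s

Rearranging for v: v = [D / (0.85 · 35800^0.75 · 1.62^-0.19)]^(1/0.46).
D = 157000 m.
35800^0.75 = 2603
1.62^-0.19 = 0.9124
Denominator = 0.85 × 2603 × 0.9124 = 2019
D / 2019 = 157000 / 2019 = 77.76
v = 77.76^(1/0.46) = 77.76^2.1739 = 12892 m/s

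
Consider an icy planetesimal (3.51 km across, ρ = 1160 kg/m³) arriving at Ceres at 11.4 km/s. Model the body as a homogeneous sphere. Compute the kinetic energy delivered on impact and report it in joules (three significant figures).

d = 3510 m; v = 11400 m/s.
Mass m = (π/6) ρ d³ = (π/6) × 1160 × (3510)³ = 2.627 × 10^13 kg
E = ½ m v² = 0.5 × 2.627 × 10^13 × (11400)² = 1.707 × 10^21 J

E ≈ 1.71 × 10^21 J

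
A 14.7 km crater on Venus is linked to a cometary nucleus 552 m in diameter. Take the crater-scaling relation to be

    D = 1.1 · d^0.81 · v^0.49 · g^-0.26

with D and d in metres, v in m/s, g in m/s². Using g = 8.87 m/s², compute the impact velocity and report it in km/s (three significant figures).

v ≈ 24.6 km/s

Rearranging for v: v = [D / (1.1 · 552^0.81 · 8.87^-0.26)]^(1/0.49).
D = 14700 m.
552^0.81 = 166.3
8.87^-0.26 = 0.5669
Denominator = 1.1 × 166.3 × 0.5669 = 103.7
D / 103.7 = 14700 / 103.7 = 141.8
v = 141.8^(1/0.49) = 141.8^2.0408 = 24612 m/s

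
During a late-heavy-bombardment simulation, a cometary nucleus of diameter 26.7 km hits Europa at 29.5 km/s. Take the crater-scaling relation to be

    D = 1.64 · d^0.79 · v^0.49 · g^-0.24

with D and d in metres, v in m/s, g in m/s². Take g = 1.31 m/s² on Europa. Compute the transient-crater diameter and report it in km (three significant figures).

In SI units: d = 26700 m, v = 29500 m/s.
d^0.79 = 26700^0.79 = 3140
v^0.49 = 29500^0.49 = 155.0
g^-0.24 = 1.31^-0.24 = 0.9372
D = 1.64 × 3140 × 155.0 × 0.9372 = 7.481 × 10^5 m
   = 748.1 km

D ≈ 748 km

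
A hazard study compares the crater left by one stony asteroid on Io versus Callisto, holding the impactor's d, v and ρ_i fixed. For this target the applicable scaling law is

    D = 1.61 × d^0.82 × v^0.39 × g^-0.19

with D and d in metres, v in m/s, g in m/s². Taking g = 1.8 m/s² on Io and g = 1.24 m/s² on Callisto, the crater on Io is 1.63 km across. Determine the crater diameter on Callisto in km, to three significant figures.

All impactor-dependent factors cancel in the ratio, leaving D_Callisto/D_Io = (g_Callisto/g_Io)^-0.19.
(1.24/1.8)^-0.19 = 0.6889^-0.19 = 1.073
D_Callisto = 1.073 × 1.63 km = 1.75 km

D ≈ 1.75 km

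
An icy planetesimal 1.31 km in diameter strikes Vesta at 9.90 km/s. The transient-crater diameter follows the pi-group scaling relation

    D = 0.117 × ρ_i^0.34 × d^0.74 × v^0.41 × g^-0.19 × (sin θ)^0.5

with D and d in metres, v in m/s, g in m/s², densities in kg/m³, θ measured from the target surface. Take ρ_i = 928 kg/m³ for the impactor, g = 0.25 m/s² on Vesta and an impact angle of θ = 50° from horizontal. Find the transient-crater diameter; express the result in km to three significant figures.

D ≈ 12.0 km

In SI units: d = 1310 m, v = 9900 m/s.
ρ_i^0.34 = 928^0.34 = 10.21
d^0.74 = 1310^0.74 = 202.7
v^0.41 = 9900^0.41 = 43.47
g^-0.19 = 0.25^-0.19 = 1.301
(sin 50°)^0.5 = 0.7660^0.5 = 0.8752
D = 0.117 × 10.21 × 202.7 × 43.47 × 1.301 × 0.8752 = 11985 m
   = 11.99 km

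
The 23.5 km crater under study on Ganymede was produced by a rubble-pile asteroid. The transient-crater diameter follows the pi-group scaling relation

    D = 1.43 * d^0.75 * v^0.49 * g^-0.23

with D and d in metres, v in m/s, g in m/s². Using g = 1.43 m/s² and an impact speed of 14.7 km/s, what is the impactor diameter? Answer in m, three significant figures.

Rearranging for d: d = [D / (1.43 · 14700^0.49 · 1.43^-0.23)]^(1/0.75).
D = 23500 m.
14700^0.49 = 110.2
1.43^-0.23 = 0.9210
Denominator = 1.43 × 110.2 × 0.9210 = 145.1
D / 145.1 = 23500 / 145.1 = 162.0
d = 162.0^(1/0.75) = 162.0^1.3333 = 883.0 m

d ≈ 883 m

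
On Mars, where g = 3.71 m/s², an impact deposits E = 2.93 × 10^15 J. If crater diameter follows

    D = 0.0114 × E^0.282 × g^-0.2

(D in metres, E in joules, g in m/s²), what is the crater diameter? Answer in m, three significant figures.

D ≈ 202 m

E^0.282 = (2.93 × 10^15)^0.282 = 2.300 × 10^4
g^-0.2 = 3.71^-0.2 = 0.7694
D = 0.0114 × 2.300 × 10^4 × 0.7694 = 201.7 m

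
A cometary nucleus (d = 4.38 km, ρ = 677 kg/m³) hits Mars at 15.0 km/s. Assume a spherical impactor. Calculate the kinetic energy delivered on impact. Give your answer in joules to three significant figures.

E ≈ 3.35 × 10^21 J

d = 4380 m; v = 15000 m/s.
Mass m = (π/6) ρ d³ = (π/6) × 677 × (4380)³ = 2.979 × 10^13 kg
E = ½ m v² = 0.5 × 2.979 × 10^13 × (15000)² = 3.351 × 10^21 J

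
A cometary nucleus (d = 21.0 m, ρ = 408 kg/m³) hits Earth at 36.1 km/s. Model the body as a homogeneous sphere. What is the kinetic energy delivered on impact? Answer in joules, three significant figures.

E ≈ 1.29 × 10^15 J

v = 36100 m/s.
Mass m = (π/6) ρ d³ = (π/6) × 408 × (21)³ = 1.978 × 10^6 kg
E = ½ m v² = 0.5 × 1.978 × 10^6 × (36100)² = 1.289 × 10^15 J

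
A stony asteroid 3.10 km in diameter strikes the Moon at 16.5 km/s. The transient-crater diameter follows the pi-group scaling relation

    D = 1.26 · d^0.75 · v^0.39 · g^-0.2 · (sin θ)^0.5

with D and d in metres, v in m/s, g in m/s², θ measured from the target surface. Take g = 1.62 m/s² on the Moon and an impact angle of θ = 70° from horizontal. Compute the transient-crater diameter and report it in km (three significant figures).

D ≈ 20.3 km

In SI units: d = 3100 m, v = 16500 m/s.
d^0.75 = 3100^0.75 = 415.5
v^0.39 = 16500^0.39 = 44.14
g^-0.2 = 1.62^-0.2 = 0.9080
(sin 70°)^0.5 = 0.9397^0.5 = 0.9694
D = 1.26 × 415.5 × 44.14 × 0.9080 × 0.9694 = 20341 m
   = 20.34 km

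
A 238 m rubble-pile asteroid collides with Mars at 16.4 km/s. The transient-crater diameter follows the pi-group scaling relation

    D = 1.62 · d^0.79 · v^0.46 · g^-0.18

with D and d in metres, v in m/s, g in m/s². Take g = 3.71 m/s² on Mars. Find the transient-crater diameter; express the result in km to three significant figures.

In SI units: v = 16400 m/s.
d^0.79 = 238^0.79 = 75.42
v^0.46 = 16400^0.46 = 86.86
g^-0.18 = 3.71^-0.18 = 0.7898
D = 1.62 × 75.42 × 86.86 × 0.7898 = 8382 m
   = 8.382 km

D ≈ 8.38 km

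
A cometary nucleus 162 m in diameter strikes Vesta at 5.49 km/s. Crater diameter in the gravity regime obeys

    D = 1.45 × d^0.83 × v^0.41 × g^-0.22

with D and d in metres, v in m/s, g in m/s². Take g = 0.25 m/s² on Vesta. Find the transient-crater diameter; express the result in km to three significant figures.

In SI units: v = 5490 m/s.
d^0.83 = 162^0.83 = 68.22
v^0.41 = 5490^0.41 = 34.14
g^-0.22 = 0.25^-0.22 = 1.357
D = 1.45 × 68.22 × 34.14 × 1.357 = 4583 m
   = 4.583 km

D ≈ 4.58 km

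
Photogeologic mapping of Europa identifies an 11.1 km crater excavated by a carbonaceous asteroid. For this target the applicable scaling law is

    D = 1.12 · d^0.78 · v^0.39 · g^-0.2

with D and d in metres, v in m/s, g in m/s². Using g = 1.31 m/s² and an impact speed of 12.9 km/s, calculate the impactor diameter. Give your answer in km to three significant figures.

Rearranging for d: d = [D / (1.12 · 12900^0.39 · 1.31^-0.2)]^(1/0.78).
D = 11100 m.
12900^0.39 = 40.10
1.31^-0.2 = 0.9474
Denominator = 1.12 × 40.10 × 0.9474 = 42.55
D / 42.55 = 11100 / 42.55 = 260.9
d = 260.9^(1/0.78) = 260.9^1.2821 = 1254 m

d ≈ 1.25 km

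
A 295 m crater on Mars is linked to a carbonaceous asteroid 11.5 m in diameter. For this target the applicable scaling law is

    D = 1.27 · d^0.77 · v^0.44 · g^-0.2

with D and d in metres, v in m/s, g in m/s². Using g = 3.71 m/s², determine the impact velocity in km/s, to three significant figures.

Rearranging for v: v = [D / (1.27 · 11.5^0.77 · 3.71^-0.2)]^(1/0.44).
11.5^0.77 = 6.557
3.71^-0.2 = 0.7694
Denominator = 1.27 × 6.557 × 0.7694 = 6.407
D / 6.407 = 295 / 6.407 = 46.04
v = 46.04^(1/0.44) = 46.04^2.2727 = 6023 m/s

v ≈ 6.02 km/s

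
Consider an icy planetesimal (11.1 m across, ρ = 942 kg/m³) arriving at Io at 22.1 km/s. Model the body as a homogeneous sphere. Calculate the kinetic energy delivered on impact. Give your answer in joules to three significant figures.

v = 22100 m/s.
Mass m = (π/6) ρ d³ = (π/6) × 942 × (11.1)³ = 6.746 × 10^5 kg
E = ½ m v² = 0.5 × 6.746 × 10^5 × (22100)² = 1.647 × 10^14 J

E ≈ 1.65 × 10^14 J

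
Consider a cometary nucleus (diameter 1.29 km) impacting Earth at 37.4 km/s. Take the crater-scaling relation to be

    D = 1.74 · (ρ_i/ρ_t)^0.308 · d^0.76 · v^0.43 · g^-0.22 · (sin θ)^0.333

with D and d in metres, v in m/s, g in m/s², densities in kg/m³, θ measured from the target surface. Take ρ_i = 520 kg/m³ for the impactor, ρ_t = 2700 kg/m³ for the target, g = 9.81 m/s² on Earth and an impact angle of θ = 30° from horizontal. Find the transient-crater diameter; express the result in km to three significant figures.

In SI units: d = 1290 m, v = 37400 m/s.
(ρ_i/ρ_t)^0.308 = (520/2700)^0.308 = 0.6021
d^0.76 = 1290^0.76 = 231.2
v^0.43 = 37400^0.43 = 92.54
g^-0.22 = 9.81^-0.22 = 0.6051
(sin 30°)^0.333 = 0.5000^0.333 = 0.7939
D = 1.74 × 0.6021 × 231.2 × 92.54 × 0.6051 × 0.7939 = 10768 m
   = 10.77 km

D ≈ 10.8 km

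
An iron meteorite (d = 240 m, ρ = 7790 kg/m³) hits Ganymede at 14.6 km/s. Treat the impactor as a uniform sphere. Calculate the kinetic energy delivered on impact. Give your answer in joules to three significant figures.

E ≈ 6.01 × 10^18 J

v = 14600 m/s.
Mass m = (π/6) ρ d³ = (π/6) × 7790 × (240)³ = 5.639 × 10^10 kg
E = ½ m v² = 0.5 × 5.639 × 10^10 × (14600)² = 6.010 × 10^18 J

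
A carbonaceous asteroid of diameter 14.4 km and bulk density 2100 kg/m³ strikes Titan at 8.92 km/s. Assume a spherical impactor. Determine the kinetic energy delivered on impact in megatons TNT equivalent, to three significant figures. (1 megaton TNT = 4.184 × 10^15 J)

E ≈ 3.12 × 10^7 Mt TNT

d = 14400 m; v = 8920 m/s.
Mass m = (π/6) ρ d³ = (π/6) × 2100 × (14400)³ = 3.283 × 10^15 kg
E = ½ m v² = 0.5 × 3.283 × 10^15 × (8920)² = 1.306 × 10^23 J
   = 1.306 × 10^23 / 4.184×10^15 = 3.121 × 10^7 Mt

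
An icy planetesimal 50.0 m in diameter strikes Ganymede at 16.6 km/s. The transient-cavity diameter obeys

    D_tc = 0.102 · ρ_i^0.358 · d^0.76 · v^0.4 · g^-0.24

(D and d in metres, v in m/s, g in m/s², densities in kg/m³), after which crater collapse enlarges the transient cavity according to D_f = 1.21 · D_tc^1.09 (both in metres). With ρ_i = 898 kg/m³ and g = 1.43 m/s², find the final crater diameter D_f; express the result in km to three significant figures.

D_f ≈ 2.30 km

v = 16600 m/s.
ρ_i^0.358 = 898^0.358 = 11.41
d^0.76 = 50^0.76 = 19.55
v^0.4 = 16600^0.4 = 48.76
g^-0.24 = 1.43^-0.24 = 0.9177
D_tc = 0.102 × 11.41 × 19.55 × 48.76 × 0.9177 = 1018 m
D_f = 1.21 × (1018)^1.09 = 2297 m
     = 2.297 km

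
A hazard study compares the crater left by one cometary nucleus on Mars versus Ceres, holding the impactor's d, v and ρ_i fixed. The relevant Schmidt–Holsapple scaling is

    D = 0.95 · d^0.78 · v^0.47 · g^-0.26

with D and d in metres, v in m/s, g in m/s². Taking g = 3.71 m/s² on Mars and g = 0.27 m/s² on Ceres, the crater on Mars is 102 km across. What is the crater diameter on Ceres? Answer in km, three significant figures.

All impactor-dependent factors cancel in the ratio, leaving D_Ceres/D_Mars = (g_Ceres/g_Mars)^-0.26.
(0.27/3.71)^-0.26 = 0.07278^-0.26 = 1.976
D_Ceres = 1.976 × 102 km = 202 km

D ≈ 202 km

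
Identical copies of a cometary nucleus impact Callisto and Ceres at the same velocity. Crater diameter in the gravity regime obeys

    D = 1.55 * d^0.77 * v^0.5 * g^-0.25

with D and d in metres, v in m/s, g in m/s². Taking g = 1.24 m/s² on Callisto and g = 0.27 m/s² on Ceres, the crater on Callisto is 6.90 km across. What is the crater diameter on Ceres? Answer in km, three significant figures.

All impactor-dependent factors cancel in the ratio, leaving D_Ceres/D_Callisto = (g_Ceres/g_Callisto)^-0.25.
(0.27/1.24)^-0.25 = 0.2177^-0.25 = 1.464
D_Ceres = 1.464 × 6.90 km = 10.1 km

D ≈ 10.1 km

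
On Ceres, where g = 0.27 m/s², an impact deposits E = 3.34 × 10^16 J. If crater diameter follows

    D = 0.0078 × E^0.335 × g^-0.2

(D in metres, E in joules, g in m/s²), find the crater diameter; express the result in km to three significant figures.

E^0.335 = (3.34 × 10^16)^0.335 = 3.431 × 10^5
g^-0.2 = 0.27^-0.2 = 1.299
D = 0.0078 × 3.431 × 10^5 × 1.299 = 3476 m
   = 3.476 km

D ≈ 3.48 km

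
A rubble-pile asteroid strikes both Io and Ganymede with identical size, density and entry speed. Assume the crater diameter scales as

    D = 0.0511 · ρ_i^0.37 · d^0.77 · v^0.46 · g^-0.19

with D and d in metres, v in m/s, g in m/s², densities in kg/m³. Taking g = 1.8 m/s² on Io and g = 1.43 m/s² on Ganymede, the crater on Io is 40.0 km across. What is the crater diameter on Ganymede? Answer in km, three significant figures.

All impactor-dependent factors cancel in the ratio, leaving D_Ganymede/D_Io = (g_Ganymede/g_Io)^-0.19.
(1.43/1.8)^-0.19 = 0.7944^-0.19 = 1.045
D_Ganymede = 1.045 × 40.0 km = 41.8 km

D ≈ 41.8 km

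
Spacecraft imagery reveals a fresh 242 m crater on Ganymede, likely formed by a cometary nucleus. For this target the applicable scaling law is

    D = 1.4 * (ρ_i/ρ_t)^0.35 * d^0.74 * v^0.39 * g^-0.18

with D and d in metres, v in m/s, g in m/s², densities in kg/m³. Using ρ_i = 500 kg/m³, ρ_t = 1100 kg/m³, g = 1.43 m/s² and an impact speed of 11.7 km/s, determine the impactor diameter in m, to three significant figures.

d ≈ 12.0 m

Rearranging for d: d = [D / (1.4 · (500/1100)^0.35 · 11700^0.39 · 1.43^-0.18)]^(1/0.74).
(500/1100)^0.35 = 0.7588
11700^0.39 = 38.60
1.43^-0.18 = 0.9376
Denominator = 1.4 × 0.7588 × 38.60 × 0.9376 = 38.45
D / 38.45 = 242 / 38.45 = 6.294
d = 6.294^(1/0.74) = 6.294^1.3514 = 12.01 m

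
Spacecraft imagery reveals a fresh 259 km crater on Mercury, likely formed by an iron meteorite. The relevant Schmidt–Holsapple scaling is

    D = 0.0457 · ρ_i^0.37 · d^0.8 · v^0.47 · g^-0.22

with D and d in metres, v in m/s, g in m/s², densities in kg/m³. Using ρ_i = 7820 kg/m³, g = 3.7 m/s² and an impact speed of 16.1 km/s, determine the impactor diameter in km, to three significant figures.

Rearranging for d: d = [D / (0.0457 · 7820^0.37 · 16100^0.47 · 3.7^-0.22)]^(1/0.8).
D = 259000 m.
7820^0.37 = 27.57
16100^0.47 = 94.89
3.7^-0.22 = 0.7499
Denominator = 0.0457 × 27.57 × 94.89 × 0.7499 = 89.66
D / 89.66 = 259000 / 89.66 = 2889
d = 2889^(1/0.8) = 2889^1.25 = 21180 m

d ≈ 21.2 km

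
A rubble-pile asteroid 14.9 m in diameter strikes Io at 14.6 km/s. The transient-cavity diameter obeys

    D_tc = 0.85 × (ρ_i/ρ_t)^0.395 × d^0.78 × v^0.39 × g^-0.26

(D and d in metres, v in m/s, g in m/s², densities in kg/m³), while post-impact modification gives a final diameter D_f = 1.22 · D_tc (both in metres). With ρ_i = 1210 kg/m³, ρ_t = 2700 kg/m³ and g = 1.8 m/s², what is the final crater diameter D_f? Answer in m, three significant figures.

v = 14600 m/s.
(ρ_i/ρ_t)^0.395 = (1210/2700)^0.395 = 0.7283
d^0.78 = 14.9^0.78 = 8.224
v^0.39 = 14600^0.39 = 42.08
g^-0.26 = 1.8^-0.26 = 0.8583
D_tc = 0.85 × 0.7283 × 8.224 × 42.08 × 0.8583 = 183.9 m
D_f = 1.22 × 183.9 = 224.4 m

D_f ≈ 224 m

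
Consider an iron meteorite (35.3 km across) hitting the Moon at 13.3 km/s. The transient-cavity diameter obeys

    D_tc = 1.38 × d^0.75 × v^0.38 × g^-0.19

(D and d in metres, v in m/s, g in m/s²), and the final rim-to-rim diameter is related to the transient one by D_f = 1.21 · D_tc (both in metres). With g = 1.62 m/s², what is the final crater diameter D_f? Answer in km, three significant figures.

D_f ≈ 145 km

In SI: d = 35300 m, v = 13300 m/s.
d^0.75 = 35300^0.75 = 2575
v^0.38 = 13300^0.38 = 36.90
g^-0.19 = 1.62^-0.19 = 0.9124
D_tc = 1.38 × 2575 × 36.90 × 0.9124 = 1.196 × 10^5 m
D_f = 1.21 × 1.196 × 10^5 = 1.447 × 10^5 m
     = 144.7 km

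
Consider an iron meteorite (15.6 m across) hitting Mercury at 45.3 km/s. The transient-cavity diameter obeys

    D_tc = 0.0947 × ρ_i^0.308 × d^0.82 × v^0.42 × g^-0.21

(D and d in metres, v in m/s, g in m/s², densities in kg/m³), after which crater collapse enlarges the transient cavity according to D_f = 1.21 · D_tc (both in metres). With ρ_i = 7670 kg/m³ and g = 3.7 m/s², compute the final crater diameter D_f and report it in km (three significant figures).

D_f ≈ 1.18 km

v = 45300 m/s.
ρ_i^0.308 = 7670^0.308 = 15.72
d^0.82 = 15.6^0.82 = 9.514
v^0.42 = 45300^0.42 = 90.27
g^-0.21 = 3.7^-0.21 = 0.7598
D_tc = 0.0947 × 15.72 × 9.514 × 90.27 × 0.7598 = 971.4 m
D_f = 1.21 × 971.4 = 1175 m
     = 1.175 km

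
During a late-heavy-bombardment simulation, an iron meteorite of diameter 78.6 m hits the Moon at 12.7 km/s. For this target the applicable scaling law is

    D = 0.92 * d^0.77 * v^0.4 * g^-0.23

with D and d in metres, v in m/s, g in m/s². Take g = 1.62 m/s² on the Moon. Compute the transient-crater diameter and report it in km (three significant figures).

In SI units: v = 12700 m/s.
d^0.77 = 78.6^0.77 = 28.81
v^0.4 = 12700^0.4 = 43.80
g^-0.23 = 1.62^-0.23 = 0.8950
D = 0.92 × 28.81 × 43.80 × 0.8950 = 1039 m
   = 1.039 km

D ≈ 1.04 km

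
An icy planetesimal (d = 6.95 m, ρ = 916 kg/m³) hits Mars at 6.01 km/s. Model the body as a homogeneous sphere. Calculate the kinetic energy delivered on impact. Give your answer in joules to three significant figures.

v = 6010 m/s.
Mass m = (π/6) ρ d³ = (π/6) × 916 × (6.95)³ = 1.610 × 10^5 kg
E = ½ m v² = 0.5 × 1.610 × 10^5 × (6010)² = 2.908 × 10^12 J

E ≈ 2.91 × 10^12 J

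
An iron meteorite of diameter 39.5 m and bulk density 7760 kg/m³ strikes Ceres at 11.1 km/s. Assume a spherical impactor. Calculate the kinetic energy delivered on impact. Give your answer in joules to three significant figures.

E ≈ 1.54 × 10^16 J

v = 11100 m/s.
Mass m = (π/6) ρ d³ = (π/6) × 7760 × (39.5)³ = 2.504 × 10^8 kg
E = ½ m v² = 0.5 × 2.504 × 10^8 × (11100)² = 1.543 × 10^16 J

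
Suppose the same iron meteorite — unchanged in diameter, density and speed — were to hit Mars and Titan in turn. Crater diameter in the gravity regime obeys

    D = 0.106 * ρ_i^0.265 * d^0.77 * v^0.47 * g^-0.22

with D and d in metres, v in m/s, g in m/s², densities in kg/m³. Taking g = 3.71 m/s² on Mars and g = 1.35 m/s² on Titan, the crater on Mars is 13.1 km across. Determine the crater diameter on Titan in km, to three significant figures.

D ≈ 16.4 km

All impactor-dependent factors cancel in the ratio, leaving D_Titan/D_Mars = (g_Titan/g_Mars)^-0.22.
(1.35/3.71)^-0.22 = 0.3639^-0.22 = 1.249
D_Titan = 1.249 × 13.1 km = 16.4 km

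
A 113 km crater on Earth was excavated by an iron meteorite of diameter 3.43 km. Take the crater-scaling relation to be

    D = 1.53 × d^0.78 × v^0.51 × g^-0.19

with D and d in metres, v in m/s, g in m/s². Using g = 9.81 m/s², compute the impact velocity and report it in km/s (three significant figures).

Rearranging for v: v = [D / (1.53 · 3430^0.78 · 9.81^-0.19)]^(1/0.51).
D = 113000 m.
3430^0.78 = 572.2
9.81^-0.19 = 0.6480
Denominator = 1.53 × 572.2 × 0.6480 = 567.3
D / 567.3 = 113000 / 567.3 = 199.2
v = 199.2^(1/0.51) = 199.2^1.9608 = 32244 m/s

v ≈ 32.2 km/s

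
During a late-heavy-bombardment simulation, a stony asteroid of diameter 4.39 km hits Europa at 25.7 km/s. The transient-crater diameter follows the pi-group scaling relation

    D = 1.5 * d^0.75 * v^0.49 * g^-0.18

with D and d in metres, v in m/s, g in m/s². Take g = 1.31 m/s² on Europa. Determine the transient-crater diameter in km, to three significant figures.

D ≈ 112 km

In SI units: d = 4390 m, v = 25700 m/s.
d^0.75 = 4390^0.75 = 539.3
v^0.49 = 25700^0.49 = 144.8
g^-0.18 = 1.31^-0.18 = 0.9526
D = 1.5 × 539.3 × 144.8 × 0.9526 = 1.116 × 10^5 m
   = 111.6 km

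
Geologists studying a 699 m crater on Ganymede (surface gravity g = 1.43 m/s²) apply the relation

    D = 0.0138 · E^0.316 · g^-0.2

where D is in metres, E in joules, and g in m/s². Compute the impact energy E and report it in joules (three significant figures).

Rearranging: E = [D / (0.0138 · g^-0.2)]^(1/0.316).
g^-0.2 = 1.43^-0.2 = 0.9310
D / (0.0138 × 0.9310) = 699 / (0.01285) = 5.440 × 10^4
E = (5.440 × 10^4)^3.1646 = 9.689 × 10^14 J

E ≈ 9.69 × 10^14 J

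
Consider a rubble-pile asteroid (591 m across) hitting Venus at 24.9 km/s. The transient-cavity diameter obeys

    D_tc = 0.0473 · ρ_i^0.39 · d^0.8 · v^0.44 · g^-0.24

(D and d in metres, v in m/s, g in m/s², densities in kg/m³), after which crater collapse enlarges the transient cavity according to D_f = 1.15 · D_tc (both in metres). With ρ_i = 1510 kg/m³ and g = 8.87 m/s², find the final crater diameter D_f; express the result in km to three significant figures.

v = 24900 m/s.
ρ_i^0.39 = 1510^0.39 = 17.37
d^0.8 = 591^0.8 = 164.9
v^0.44 = 24900^0.44 = 85.97
g^-0.24 = 8.87^-0.24 = 0.5922
D_tc = 0.0473 × 17.37 × 164.9 × 85.97 × 0.5922 = 6898 m
D_f = 1.15 × 6898 = 7933 m
     = 7.933 km

D_f ≈ 7.93 km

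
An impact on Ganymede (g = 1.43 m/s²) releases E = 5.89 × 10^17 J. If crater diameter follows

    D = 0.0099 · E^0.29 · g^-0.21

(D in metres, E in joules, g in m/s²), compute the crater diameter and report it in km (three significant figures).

D ≈ 1.31 km

E^0.29 = (5.89 × 10^17)^0.29 = 1.423 × 10^5
g^-0.21 = 1.43^-0.21 = 0.9276
D = 0.0099 × 1.423 × 10^5 × 0.9276 = 1307 m
   = 1.307 km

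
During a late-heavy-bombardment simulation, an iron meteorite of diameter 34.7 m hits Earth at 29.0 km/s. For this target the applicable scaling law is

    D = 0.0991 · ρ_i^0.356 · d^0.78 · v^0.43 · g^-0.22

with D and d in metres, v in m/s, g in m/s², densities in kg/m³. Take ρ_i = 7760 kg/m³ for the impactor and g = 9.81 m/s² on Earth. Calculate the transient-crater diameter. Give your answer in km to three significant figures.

In SI units: v = 29000 m/s.
ρ_i^0.356 = 7760^0.356 = 24.25
d^0.78 = 34.7^0.78 = 15.90
v^0.43 = 29000^0.43 = 82.95
g^-0.22 = 9.81^-0.22 = 0.6051
D = 0.0991 × 24.25 × 15.90 × 82.95 × 0.6051 = 1918 m
   = 1.918 km

D ≈ 1.92 km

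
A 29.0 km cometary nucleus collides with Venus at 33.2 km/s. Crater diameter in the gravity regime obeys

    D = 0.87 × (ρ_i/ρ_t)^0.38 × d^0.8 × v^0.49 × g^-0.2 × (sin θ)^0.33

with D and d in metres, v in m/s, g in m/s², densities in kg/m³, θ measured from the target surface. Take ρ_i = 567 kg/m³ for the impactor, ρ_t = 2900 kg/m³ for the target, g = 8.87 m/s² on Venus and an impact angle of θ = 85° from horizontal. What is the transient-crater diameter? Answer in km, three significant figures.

D ≈ 184 km

In SI units: d = 29000 m, v = 33200 m/s.
(ρ_i/ρ_t)^0.38 = (567/2900)^0.38 = 0.5378
d^0.8 = 29000^0.8 = 3715
v^0.49 = 33200^0.49 = 164.2
g^-0.2 = 8.87^-0.2 = 0.6463
(sin 85°)^0.33 = 0.9962^0.33 = 0.9987
D = 0.87 × 0.5378 × 3715 × 164.2 × 0.6463 × 0.9987 = 1.842 × 10^5 m
   = 184.2 km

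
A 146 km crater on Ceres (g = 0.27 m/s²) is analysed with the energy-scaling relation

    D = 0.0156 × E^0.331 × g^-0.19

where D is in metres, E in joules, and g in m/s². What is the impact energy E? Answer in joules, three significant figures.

E ≈ 5.43 × 10^20 J

Rearranging: E = [D / (0.0156 · g^-0.19)]^(1/0.331).
D = 146000 m.
g^-0.19 = 0.27^-0.19 = 1.282
D / (0.0156 × 1.282) = 146000 / (0.02000) = 7.300 × 10^6
E = (7.300 × 10^6)^3.0211 = 5.430 × 10^20 J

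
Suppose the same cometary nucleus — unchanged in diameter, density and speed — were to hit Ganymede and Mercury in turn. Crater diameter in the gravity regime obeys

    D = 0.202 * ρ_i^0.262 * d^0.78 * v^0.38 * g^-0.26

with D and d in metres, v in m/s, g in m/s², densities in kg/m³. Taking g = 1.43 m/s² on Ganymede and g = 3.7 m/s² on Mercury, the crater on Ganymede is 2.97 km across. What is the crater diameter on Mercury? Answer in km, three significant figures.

All impactor-dependent factors cancel in the ratio, leaving D_Mercury/D_Ganymede = (g_Mercury/g_Ganymede)^-0.26.
(3.7/1.43)^-0.26 = 2.587^-0.26 = 0.7810
D_Mercury = 0.7810 × 2.97 km = 2.32 km

D ≈ 2.32 km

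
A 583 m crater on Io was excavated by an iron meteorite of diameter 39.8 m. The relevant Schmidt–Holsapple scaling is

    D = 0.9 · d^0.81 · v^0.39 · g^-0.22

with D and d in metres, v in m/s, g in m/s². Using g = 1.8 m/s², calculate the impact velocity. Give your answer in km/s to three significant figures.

Rearranging for v: v = [D / (0.9 · 39.8^0.81 · 1.8^-0.22)]^(1/0.39).
39.8^0.81 = 19.77
1.8^-0.22 = 0.8787
Denominator = 0.9 × 19.77 × 0.8787 = 15.63
D / 15.63 = 583 / 15.63 = 37.30
v = 37.30^(1/0.39) = 37.30^2.5641 = 10716 m/s

v ≈ 10.7 km/s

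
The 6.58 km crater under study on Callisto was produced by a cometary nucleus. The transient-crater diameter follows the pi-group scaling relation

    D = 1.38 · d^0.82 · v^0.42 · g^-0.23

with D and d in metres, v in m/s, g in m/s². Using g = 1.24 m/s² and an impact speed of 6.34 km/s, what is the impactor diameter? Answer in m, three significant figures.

d ≈ 367 m

Rearranging for d: d = [D / (1.38 · 6340^0.42 · 1.24^-0.23)]^(1/0.82).
D = 6580 m.
6340^0.42 = 39.53
1.24^-0.23 = 0.9517
Denominator = 1.38 × 39.53 × 0.9517 = 51.92
D / 51.92 = 6580 / 51.92 = 126.7
d = 126.7^(1/0.82) = 126.7^1.2195 = 366.7 m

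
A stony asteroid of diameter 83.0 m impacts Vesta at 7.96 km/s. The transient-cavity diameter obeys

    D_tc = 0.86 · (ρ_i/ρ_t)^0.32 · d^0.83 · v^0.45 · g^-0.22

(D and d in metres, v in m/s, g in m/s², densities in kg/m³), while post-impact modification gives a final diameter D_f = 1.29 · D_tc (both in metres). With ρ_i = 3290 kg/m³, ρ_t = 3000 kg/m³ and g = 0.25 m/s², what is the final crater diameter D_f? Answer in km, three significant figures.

v = 7960 m/s.
(ρ_i/ρ_t)^0.32 = (3290/3000)^0.32 = 1.030
d^0.83 = 83^0.83 = 39.16
v^0.45 = 7960^0.45 = 56.94
g^-0.22 = 0.25^-0.22 = 1.357
D_tc = 0.86 × 1.030 × 39.16 × 56.94 × 1.357 = 2680 m
D_f = 1.29 × 2680 = 3457 m
     = 3.457 km

D_f ≈ 3.46 km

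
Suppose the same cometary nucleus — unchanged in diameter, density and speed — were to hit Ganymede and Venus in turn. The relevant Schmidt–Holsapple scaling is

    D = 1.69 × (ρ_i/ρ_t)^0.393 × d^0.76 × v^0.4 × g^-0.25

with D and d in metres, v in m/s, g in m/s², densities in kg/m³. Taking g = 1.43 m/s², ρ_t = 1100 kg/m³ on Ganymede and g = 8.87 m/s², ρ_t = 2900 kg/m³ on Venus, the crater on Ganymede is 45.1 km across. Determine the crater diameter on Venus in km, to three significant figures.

D ≈ 19.5 km

The impactor-only factors (d, v, ρ_i) cancel in the ratio, leaving D_Venus/D_Ganymede = (g_Venus/g_Ganymede)^-0.25 · (ρ_t,Ganymede/ρ_t,Venus)^0.393.
(8.87/1.43)^-0.25 = 6.203^-0.25 = 0.6337
(1100/2900)^0.393 = 0.3793^0.393 = 0.6832
Ratio = 0.6337 × 0.6832 = 0.4329
D_Venus = 0.4329 × 45.1 km = 19.5 km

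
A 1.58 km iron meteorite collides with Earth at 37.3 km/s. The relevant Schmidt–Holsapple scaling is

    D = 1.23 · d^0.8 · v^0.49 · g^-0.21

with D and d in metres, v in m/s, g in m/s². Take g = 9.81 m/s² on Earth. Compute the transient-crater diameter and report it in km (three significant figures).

In SI units: d = 1580 m, v = 37300 m/s.
d^0.8 = 1580^0.8 = 362.2
v^0.49 = 37300^0.49 = 173.8
g^-0.21 = 9.81^-0.21 = 0.6191
D = 1.23 × 362.2 × 173.8 × 0.6191 = 47936 m
   = 47.94 km

D ≈ 47.9 km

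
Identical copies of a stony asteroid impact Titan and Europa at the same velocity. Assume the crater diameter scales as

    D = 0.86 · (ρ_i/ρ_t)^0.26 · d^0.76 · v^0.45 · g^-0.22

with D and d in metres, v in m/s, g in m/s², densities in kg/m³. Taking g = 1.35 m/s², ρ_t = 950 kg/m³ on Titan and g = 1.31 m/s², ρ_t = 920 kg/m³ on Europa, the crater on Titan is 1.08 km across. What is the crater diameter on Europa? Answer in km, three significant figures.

The impactor-only factors (d, v, ρ_i) cancel in the ratio, leaving D_Europa/D_Titan = (g_Europa/g_Titan)^-0.22 · (ρ_t,Titan/ρ_t,Europa)^0.26.
(1.31/1.35)^-0.22 = 0.9704^-0.22 = 1.007
(950/920)^0.26 = 1.033^0.26 = 1.008
Ratio = 1.007 × 1.008 = 1.015
D_Europa = 1.015 × 1.08 km = 1.10 km

D ≈ 1.10 km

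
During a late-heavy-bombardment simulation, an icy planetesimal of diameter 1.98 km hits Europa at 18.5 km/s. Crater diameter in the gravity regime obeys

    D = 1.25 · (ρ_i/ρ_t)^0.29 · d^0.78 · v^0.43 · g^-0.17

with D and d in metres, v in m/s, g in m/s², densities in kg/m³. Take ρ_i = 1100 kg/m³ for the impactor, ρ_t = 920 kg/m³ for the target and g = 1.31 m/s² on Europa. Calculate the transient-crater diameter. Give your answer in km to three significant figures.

D ≈ 32.0 km

In SI units: d = 1980 m, v = 18500 m/s.
(ρ_i/ρ_t)^0.29 = (1100/920)^0.29 = 1.053
d^0.78 = 1980^0.78 = 372.7
v^0.43 = 18500^0.43 = 68.37
g^-0.17 = 1.31^-0.17 = 0.9551
D = 1.25 × 1.053 × 372.7 × 68.37 × 0.9551 = 32034 m
   = 32.03 km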